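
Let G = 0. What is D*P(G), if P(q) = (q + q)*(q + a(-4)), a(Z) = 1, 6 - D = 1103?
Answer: 0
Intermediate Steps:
D = -1097 (D = 6 - 1*1103 = 6 - 1103 = -1097)
P(q) = 2*q*(1 + q) (P(q) = (q + q)*(q + 1) = (2*q)*(1 + q) = 2*q*(1 + q))
D*P(G) = -2194*0*(1 + 0) = -2194*0 = -1097*0 = 0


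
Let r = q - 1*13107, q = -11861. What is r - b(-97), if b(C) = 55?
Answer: -25023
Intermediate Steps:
r = -24968 (r = -11861 - 1*13107 = -11861 - 13107 = -24968)
r - b(-97) = -24968 - 1*55 = -24968 - 55 = -25023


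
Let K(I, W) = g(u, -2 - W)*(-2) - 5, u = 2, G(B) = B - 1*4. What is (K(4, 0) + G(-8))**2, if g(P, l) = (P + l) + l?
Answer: 169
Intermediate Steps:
G(B) = -4 + B (G(B) = B - 4 = -4 + B)
g(P, l) = P + 2*l
K(I, W) = -1 + 4*W (K(I, W) = (2 + 2*(-2 - W))*(-2) - 5 = (2 + (-4 - 2*W))*(-2) - 5 = (-2 - 2*W)*(-2) - 5 = (4 + 4*W) - 5 = -1 + 4*W)
(K(4, 0) + G(-8))**2 = ((-1 + 4*0) + (-4 - 8))**2 = ((-1 + 0) - 12)**2 = (-1 - 12)**2 = (-13)**2 = 169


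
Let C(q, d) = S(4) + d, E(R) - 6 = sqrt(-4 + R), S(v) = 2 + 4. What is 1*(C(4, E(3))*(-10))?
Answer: -120 - 10*I ≈ -120.0 - 10.0*I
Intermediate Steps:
S(v) = 6
E(R) = 6 + sqrt(-4 + R)
C(q, d) = 6 + d
1*(C(4, E(3))*(-10)) = 1*((6 + (6 + sqrt(-4 + 3)))*(-10)) = 1*((6 + (6 + sqrt(-1)))*(-10)) = 1*((6 + (6 + I))*(-10)) = 1*((12 + I)*(-10)) = 1*(-120 - 10*I) = -120 - 10*I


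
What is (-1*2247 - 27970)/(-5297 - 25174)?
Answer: 30217/30471 ≈ 0.99166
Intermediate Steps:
(-1*2247 - 27970)/(-5297 - 25174) = (-2247 - 27970)/(-30471) = -30217*(-1/30471) = 30217/30471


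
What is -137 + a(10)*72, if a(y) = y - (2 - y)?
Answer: 1159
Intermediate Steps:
a(y) = -2 + 2*y (a(y) = y + (-2 + y) = -2 + 2*y)
-137 + a(10)*72 = -137 + (-2 + 2*10)*72 = -137 + (-2 + 20)*72 = -137 + 18*72 = -137 + 1296 = 1159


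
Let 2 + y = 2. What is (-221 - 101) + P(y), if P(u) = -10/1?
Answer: -332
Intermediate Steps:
y = 0 (y = -2 + 2 = 0)
P(u) = -10 (P(u) = -10*1 = -10)
(-221 - 101) + P(y) = (-221 - 101) - 10 = -322 - 10 = -332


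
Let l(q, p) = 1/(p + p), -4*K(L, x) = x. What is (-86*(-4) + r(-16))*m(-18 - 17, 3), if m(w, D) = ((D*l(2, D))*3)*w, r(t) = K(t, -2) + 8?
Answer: -74025/4 ≈ -18506.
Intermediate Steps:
K(L, x) = -x/4
r(t) = 17/2 (r(t) = -¼*(-2) + 8 = ½ + 8 = 17/2)
l(q, p) = 1/(2*p)
m(w, D) = 3*w/2 (m(w, D) = ((D*(1/(2*D)))*3)*w = ((½)*3)*w = 3*w/2)
(-86*(-4) + r(-16))*m(-18 - 17, 3) = (-86*(-4) + 17/2)*(3*(-18 - 17)/2) = (344 + 17/2)*((3/2)*(-35)) = (705/2)*(-105/2) = -74025/4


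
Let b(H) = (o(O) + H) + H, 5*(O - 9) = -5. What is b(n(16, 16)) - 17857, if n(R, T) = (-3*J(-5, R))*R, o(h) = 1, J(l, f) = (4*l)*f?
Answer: 12864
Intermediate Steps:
O = 8 (O = 9 + (⅕)*(-5) = 9 - 1 = 8)
J(l, f) = 4*f*l
n(R, T) = 60*R² (n(R, T) = (-12*R*(-5))*R = (-(-60)*R)*R = (60*R)*R = 60*R²)
b(H) = 1 + 2*H (b(H) = (1 + H) + H = 1 + 2*H)
b(n(16, 16)) - 17857 = (1 + 2*(60*16²)) - 17857 = (1 + 2*(60*256)) - 17857 = (1 + 2*15360) - 17857 = (1 + 30720) - 17857 = 30721 - 17857 = 12864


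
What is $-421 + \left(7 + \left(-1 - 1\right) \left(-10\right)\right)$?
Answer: $-394$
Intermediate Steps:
$-421 + \left(7 + \left(-1 - 1\right) \left(-10\right)\right) = -421 + \left(7 - -20\right) = -421 + \left(7 + 20\right) = -421 + 27 = -394$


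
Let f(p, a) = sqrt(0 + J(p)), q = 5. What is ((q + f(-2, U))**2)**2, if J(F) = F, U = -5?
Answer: (5 + I*sqrt(2))**4 ≈ 329.0 + 650.54*I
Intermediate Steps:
f(p, a) = sqrt(p) (f(p, a) = sqrt(0 + p) = sqrt(p))
((q + f(-2, U))**2)**2 = ((5 + sqrt(-2))**2)**2 = ((5 + I*sqrt(2))**2)**2 = (5 + I*sqrt(2))**4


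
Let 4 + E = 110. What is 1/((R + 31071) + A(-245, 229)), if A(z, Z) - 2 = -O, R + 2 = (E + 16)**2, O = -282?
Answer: 1/46237 ≈ 2.1628e-5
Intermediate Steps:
E = 106 (E = -4 + 110 = 106)
R = 14882 (R = -2 + (106 + 16)**2 = -2 + 122**2 = -2 + 14884 = 14882)
A(z, Z) = 284 (A(z, Z) = 2 - 1*(-282) = 2 + 282 = 284)
1/((R + 31071) + A(-245, 229)) = 1/((14882 + 31071) + 284) = 1/(45953 + 284) = 1/46237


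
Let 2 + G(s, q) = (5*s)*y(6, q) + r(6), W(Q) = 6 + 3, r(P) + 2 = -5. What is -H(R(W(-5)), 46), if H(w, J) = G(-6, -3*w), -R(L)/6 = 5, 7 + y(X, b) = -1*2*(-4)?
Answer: 39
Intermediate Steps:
y(X, b) = 1 (y(X, b) = -7 - 1*2*(-4) = -7 - 2*(-4) = -7 + 8 = 1)
r(P) = -7 (r(P) = -2 - 5 = -7)
W(Q) = 9
R(L) = -30 (R(L) = -6*5 = -30)
G(s, q) = -9 + 5*s (G(s, q) = -2 + ((5*s)*1 - 7) = -2 + (5*s - 7) = -2 + (-7 + 5*s) = -9 + 5*s)
H(w, J) = -39 (H(w, J) = -9 + 5*(-6) = -9 - 30 = -39)
-H(R(W(-5)), 46) = -1*(-39) = 39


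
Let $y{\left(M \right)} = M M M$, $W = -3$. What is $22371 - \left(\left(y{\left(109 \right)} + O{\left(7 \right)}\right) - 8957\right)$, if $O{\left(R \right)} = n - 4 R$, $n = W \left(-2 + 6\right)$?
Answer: $-1263661$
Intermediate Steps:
$n = -12$ ($n = - 3 \left(-2 + 6\right) = \left(-3\right) 4 = -12$)
$O{\left(R \right)} = -12 - 4 R$
$y{\left(M \right)} = M^{3}$ ($y{\left(M \right)} = M^{2} M = M^{3}$)
$22371 - \left(\left(y{\left(109 \right)} + O{\left(7 \right)}\right) - 8957\right) = 22371 - \left(\left(109^{3} - 40\right) - 8957\right) = 22371 - \left(\left(1295029 - 40\right) - 8957\right) = 22371 - \left(1294989 - 8957\right) = 22371 - 1286032 = -1263661$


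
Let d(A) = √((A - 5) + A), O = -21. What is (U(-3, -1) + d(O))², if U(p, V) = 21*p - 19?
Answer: (82 - I*√47)² ≈ 6677.0 - 1124.3*I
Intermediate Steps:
U(p, V) = -19 + 21*p
d(A) = √(-5 + 2*A) (d(A) = √((-5 + A) + A) = √(-5 + 2*A))
(U(-3, -1) + d(O))² = ((-19 + 21*(-3)) + √(-5 + 2*(-21)))² = ((-19 - 63) + √(-5 - 42))² = (-82 + √(-47))² = (-82 + I*√47)²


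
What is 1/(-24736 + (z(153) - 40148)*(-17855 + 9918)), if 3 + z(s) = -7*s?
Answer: 1/327154278 ≈ 3.0567e-9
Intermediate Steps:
z(s) = -3 - 7*s
1/(-24736 + (z(153) - 40148)*(-17855 + 9918)) = 1/(-24736 + ((-3 - 7*153) - 40148)*(-17855 + 9918)) = 1/(-24736 + ((-3 - 1071) - 40148)*(-7937)) = 1/(-24736 + (-1074 - 40148)*(-7937)) = 1/(-24736 - 41222*(-7937)) = 1/(-24736 + 327179014) = 1/327154278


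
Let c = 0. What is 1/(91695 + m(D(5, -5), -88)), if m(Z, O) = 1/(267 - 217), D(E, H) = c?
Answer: 50/4584751 ≈ 1.0906e-5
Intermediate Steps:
D(E, H) = 0
m(Z, O) = 1/50
1/(91695 + m(D(5, -5), -88)) = 1/(91695 + 1/50) = 1/(4584751/50) = 50/4584751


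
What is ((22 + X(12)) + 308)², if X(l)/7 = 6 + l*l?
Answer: 1904400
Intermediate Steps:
X(l) = 42 + 7*l² (X(l) = 7*(6 + l*l) = 7*(6 + l²) = 42 + 7*l²)
((22 + X(12)) + 308)² = ((22 + (42 + 7*12²)) + 308)² = ((22 + (42 + 7*144)) + 308)² = ((22 + (42 + 1008)) + 308)² = ((22 + 1050) + 308)² = (1072 + 308)² = 1380² = 1904400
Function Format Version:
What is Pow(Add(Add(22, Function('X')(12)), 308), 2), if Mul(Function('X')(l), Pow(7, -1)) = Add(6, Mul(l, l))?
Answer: 1904400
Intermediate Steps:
Function('X')(l) = Add(42, Mul(7, Pow(l, 2))) (Function('X')(l) = Mul(7, Add(6, Mul(l, l))) = Mul(7, Add(6, Pow(l, 2))) = Add(42, Mul(7, Pow(l, 2))))
Pow(Add(Add(22, Function('X')(12)), 308), 2) = Pow(Add(Add(22, Add(42, Mul(7, Pow(12, 2)))), 308), 2) = Pow(Add(Add(22, Add(42, Mul(7, 144))), 308), 2) = Pow(Add(Add(22, Add(42, 1008)), 308), 2) = Pow(Add(Add(22, 1050), 308), 2) = Pow(Add(1072, 308), 2) = Pow(1380, 2) = 1904400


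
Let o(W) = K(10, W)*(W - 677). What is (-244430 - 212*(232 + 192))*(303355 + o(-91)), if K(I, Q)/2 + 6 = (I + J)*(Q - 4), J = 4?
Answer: -787469667418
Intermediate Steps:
K(I, Q) = -12 + 2*(-4 + Q)*(4 + I) (K(I, Q) = -12 + 2*((I + 4)*(Q - 4)) = -12 + 2*((4 + I)*(-4 + Q)) = -12 + 2*((-4 + Q)*(4 + I)) = -12 + 2*(-4 + Q)*(4 + I))
o(W) = (-677 + W)*(-124 + 28*W) (o(W) = (-44 - 8*10 + 8*W + 2*10*W)*(W - 677) = (-44 - 80 + 8*W + 20*W)*(-677 + W) = (-124 + 28*W)*(-677 + W) = (-677 + W)*(-124 + 28*W))
(-244430 - 212*(232 + 192))*(303355 + o(-91)) = (-244430 - 212*(232 + 192))*(303355 + 4*(-677 - 91)*(-31 + 7*(-91))) = (-244430 - 212*424)*(303355 + 4*(-768)*(-31 - 637)) = (-244430 - 89888)*(303355 + 4*(-768)*(-668)) = -334318*(303355 + 2052096) = -334318*2355451 = -787469667418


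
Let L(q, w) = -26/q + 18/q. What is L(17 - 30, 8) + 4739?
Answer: 61615/13 ≈ 4739.6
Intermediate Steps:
L(q, w) = -8/q
L(17 - 30, 8) + 4739 = -8/(17 - 30) + 4739 = -8/(-13) + 4739 = -8*(-1/13) + 4739 = 8/13 + 4739 = 61615/13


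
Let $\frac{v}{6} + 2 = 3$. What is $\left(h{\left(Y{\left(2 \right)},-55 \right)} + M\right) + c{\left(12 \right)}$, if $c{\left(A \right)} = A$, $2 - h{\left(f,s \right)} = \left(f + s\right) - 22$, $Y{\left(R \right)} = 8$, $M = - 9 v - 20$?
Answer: $9$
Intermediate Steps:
$v = 6$ ($v = -12 + 6 \cdot 3 = -12 + 18 = 6$)
$M = -74$ ($M = \left(-9\right) 6 - 20 = -54 - 20 = -74$)
$h{\left(f,s \right)} = 24 - f - s$ ($h{\left(f,s \right)} = 2 - \left(\left(f + s\right) - 22\right) = 2 - \left(-22 + f + s\right) = 24 - f - s$)
$\left(h{\left(Y{\left(2 \right)},-55 \right)} + M\right) + c{\left(12 \right)} = \left(\left(24 - 8 - -55\right) - 74\right) + 12 = \left(\left(24 - 8 + 55\right) - 74\right) + 12 = \left(71 - 74\right) + 12 = -3 + 12 = 9$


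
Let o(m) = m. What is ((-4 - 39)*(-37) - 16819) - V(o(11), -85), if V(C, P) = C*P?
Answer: -14293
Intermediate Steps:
((-4 - 39)*(-37) - 16819) - V(o(11), -85) = ((-4 - 39)*(-37) - 16819) - 11*(-85) = (-43*(-37) - 16819) - 1*(-935) = (1591 - 16819) + 935 = -15228 + 935 = -14293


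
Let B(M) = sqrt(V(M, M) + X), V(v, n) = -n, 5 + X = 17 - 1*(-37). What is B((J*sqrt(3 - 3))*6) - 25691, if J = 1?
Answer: -25684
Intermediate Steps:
X = 49 (X = -5 + (17 - 1*(-37)) = -5 + (17 + 37) = -5 + 54 = 49)
B(M) = sqrt(49 - M) (B(M) = sqrt(-M + 49) = sqrt(49 - M))
B((J*sqrt(3 - 3))*6) - 25691 = sqrt(49 - 1*sqrt(3 - 3)*6) - 25691 = sqrt(49 - 1*sqrt(0)*6) - 25691 = sqrt(49 - 1*0*6) - 25691 = sqrt(49 - 0*6) - 25691 = sqrt(49 - 1*0) - 25691 = sqrt(49 + 0) - 25691 = sqrt(49) - 25691 = 7 - 25691 = -25684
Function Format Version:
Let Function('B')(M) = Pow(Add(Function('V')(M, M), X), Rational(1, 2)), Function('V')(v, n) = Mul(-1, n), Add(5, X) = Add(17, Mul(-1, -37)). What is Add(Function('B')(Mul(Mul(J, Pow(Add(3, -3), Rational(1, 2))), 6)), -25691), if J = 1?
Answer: -25684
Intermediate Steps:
X = 49 (X = Add(-5, Add(17, Mul(-1, -37))) = Add(-5, Add(17, 37)) = Add(-5, 54) = 49)
Function('B')(M) = Pow(Add(49, Mul(-1, M)), Rational(1, 2)) (Function('B')(M) = Pow(Add(Mul(-1, M), 49), Rational(1, 2)) = Pow(Add(49, Mul(-1, M)), Rational(1, 2)))
Add(Function('B')(Mul(Mul(J, Pow(Add(3, -3), Rational(1, 2))), 6)), -25691) = Add(Pow(Add(49, Mul(-1, Mul(Mul(1, Pow(Add(3, -3), Rational(1, 2))), 6))), Rational(1, 2)), -25691) = Add(Pow(Add(49, Mul(-1, Mul(Mul(1, Pow(0, Rational(1, 2))), 6))), Rational(1, 2)), -25691) = Add(Pow(Add(49, Mul(-1, Mul(Mul(1, 0), 6))), Rational(1, 2)), -25691) = Add(Pow(Add(49, Mul(-1, Mul(0, 6))), Rational(1, 2)), -25691) = Add(Pow(Add(49, Mul(-1, 0)), Rational(1, 2)), -25691) = Add(Pow(Add(49, 0), Rational(1, 2)), -25691) = Add(Pow(49, Rational(1, 2)), -25691) = Add(7, -25691) = -25684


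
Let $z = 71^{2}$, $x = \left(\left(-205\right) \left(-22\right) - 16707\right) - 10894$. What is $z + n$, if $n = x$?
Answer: $-18050$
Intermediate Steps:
$x = -23091$ ($x = \left(4510 - 16707\right) - 10894 = -12197 - 10894 = -23091$)
$n = -23091$
$z = 5041$
$z + n = 5041 - 23091 = -18050$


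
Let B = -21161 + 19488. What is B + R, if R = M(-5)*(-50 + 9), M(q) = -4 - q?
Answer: -1714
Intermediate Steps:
B = -1673
R = -41 (R = (-4 - 1*(-5))*(-50 + 9) = (-4 + 5)*(-41) = 1*(-41) = -41)
B + R = -1673 - 41 = -1714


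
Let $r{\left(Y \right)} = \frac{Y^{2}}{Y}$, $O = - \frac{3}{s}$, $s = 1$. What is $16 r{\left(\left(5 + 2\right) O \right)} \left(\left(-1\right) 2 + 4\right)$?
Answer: $-672$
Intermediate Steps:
$O = -3$ ($O = - \frac{3}{1} = \left(-3\right) 1 = -3$)
$r{\left(Y \right)} = Y$
$16 r{\left(\left(5 + 2\right) O \right)} \left(\left(-1\right) 2 + 4\right) = 16 \left(5 + 2\right) \left(-3\right) \left(\left(-1\right) 2 + 4\right) = 16 \cdot 7 \left(-3\right) \left(-2 + 4\right) = 16 \left(-21\right) 2 = \left(-336\right) 2 = -672$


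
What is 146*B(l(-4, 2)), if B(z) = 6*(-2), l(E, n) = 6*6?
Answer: -1752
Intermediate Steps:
l(E, n) = 36
B(z) = -12
146*B(l(-4, 2)) = 146*(-12) = -1752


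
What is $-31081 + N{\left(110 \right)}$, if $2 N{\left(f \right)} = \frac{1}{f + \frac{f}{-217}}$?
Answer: $- \frac{1476968903}{47520} \approx -31081.0$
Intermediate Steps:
$N{\left(f \right)} = \frac{217}{432 f}$ ($N{\left(f \right)} = \frac{1}{2 \left(f + \frac{f}{-217}\right)} = \frac{1}{2 \left(f + f \left(- \frac{1}{217}\right)\right)} = \frac{1}{2 \left(f - \frac{f}{217}\right)} = \frac{1}{2 \frac{216 f}{217}} = \frac{\frac{217}{216} \frac{1}{f}}{2} = \frac{217}{432 f}$)
$-31081 + N{\left(110 \right)} = -31081 + \frac{217}{432 \cdot 110} = -31081 + \frac{217}{432} \cdot \frac{1}{110} = -31081 + \frac{217}{47520} = - \frac{1476968903}{47520}$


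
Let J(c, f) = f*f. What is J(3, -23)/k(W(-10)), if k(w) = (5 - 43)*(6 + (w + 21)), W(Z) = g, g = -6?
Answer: -529/798 ≈ -0.66291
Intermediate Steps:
W(Z) = -6
J(c, f) = f²
k(w) = -1026 - 38*w (k(w) = -38*(6 + (21 + w)) = -38*(27 + w) = -1026 - 38*w)
J(3, -23)/k(W(-10)) = (-23)²/(-1026 - 38*(-6)) = 529/(-1026 + 228) = 529/(-798) = 529*(-1/798) = -529/798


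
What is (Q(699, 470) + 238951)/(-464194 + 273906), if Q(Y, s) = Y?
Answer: -119825/95144 ≈ -1.2594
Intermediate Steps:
(Q(699, 470) + 238951)/(-464194 + 273906) = (699 + 238951)/(-464194 + 273906) = 239650/(-190288) = 239650*(-1/190288) = -119825/95144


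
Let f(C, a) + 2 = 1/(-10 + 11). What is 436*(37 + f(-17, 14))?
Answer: 15696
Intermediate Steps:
f(C, a) = -1 (f(C, a) = -2 + 1/(-10 + 11) = -2 + 1/1 = -2 + 1 = -1)
436*(37 + f(-17, 14)) = 436*(37 - 1) = 436*36 = 15696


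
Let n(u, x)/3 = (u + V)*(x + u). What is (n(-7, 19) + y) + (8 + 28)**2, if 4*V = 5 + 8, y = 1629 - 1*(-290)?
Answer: 3080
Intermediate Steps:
y = 1919 (y = 1629 + 290 = 1919)
V = 13/4 (V = (5 + 8)/4 = (1/4)*13 = 13/4 ≈ 3.2500)
n(u, x) = 3*(13/4 + u)*(u + x) (n(u, x) = 3*((u + 13/4)*(x + u)) = 3*((13/4 + u)*(u + x)) = 3*(13/4 + u)*(u + x))
(n(-7, 19) + y) + (8 + 28)**2 = ((3*(-7)**2 + (39/4)*(-7) + (39/4)*19 + 3*(-7)*19) + 1919) + (8 + 28)**2 = ((3*49 - 273/4 + 741/4 - 399) + 1919) + 36**2 = ((147 - 273/4 + 741/4 - 399) + 1919) + 1296 = (-135 + 1919) + 1296 = 1784 + 1296 = 3080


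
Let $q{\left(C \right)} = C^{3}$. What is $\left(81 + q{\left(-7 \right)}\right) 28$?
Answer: $-7336$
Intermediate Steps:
$\left(81 + q{\left(-7 \right)}\right) 28 = \left(81 + \left(-7\right)^{3}\right) 28 = \left(81 - 343\right) 28 = \left(-262\right) 28 = -7336$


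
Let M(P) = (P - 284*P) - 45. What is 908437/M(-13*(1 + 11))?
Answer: 908437/44103 ≈ 20.598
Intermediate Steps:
M(P) = -45 - 283*P (M(P) = -283*P - 45 = -45 - 283*P)
908437/M(-13*(1 + 11)) = 908437/(-45 - (-3679)*(1 + 11)) = 908437/(-45 - (-3679)*12) = 908437/(-45 - 283*(-156)) = 908437/(-45 + 44148) = 908437/44103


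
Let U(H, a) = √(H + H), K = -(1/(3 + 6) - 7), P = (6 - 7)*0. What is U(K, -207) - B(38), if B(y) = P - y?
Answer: 38 + 2*√31/3 ≈ 41.712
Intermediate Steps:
P = 0 (P = -1*0 = 0)
B(y) = -y (B(y) = 0 - y = -y)
K = 62/9 (K = -(1/9 - 7) = -(⅑ - 7) = -1*(-62/9) = 62/9 ≈ 6.8889)
U(H, a) = √2*√H (U(H, a) = √(2*H) = √2*√H)
U(K, -207) - B(38) = √2*√(62/9) - (-1)*38 = √2*(√62/3) - 1*(-38) = 2*√31/3 + 38 = 38 + 2*√31/3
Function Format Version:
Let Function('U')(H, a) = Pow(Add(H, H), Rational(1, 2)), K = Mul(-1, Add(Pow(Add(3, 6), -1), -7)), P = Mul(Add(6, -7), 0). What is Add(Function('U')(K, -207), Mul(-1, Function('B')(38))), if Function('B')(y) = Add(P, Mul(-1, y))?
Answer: Add(38, Mul(Rational(2, 3), Pow(31, Rational(1, 2)))) ≈ 41.712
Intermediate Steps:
P = 0 (P = Mul(-1, 0) = 0)
Function('B')(y) = Mul(-1, y) (Function('B')(y) = Add(0, Mul(-1, y)) = Mul(-1, y))
K = Rational(62, 9) (K = Mul(-1, Add(Pow(9, -1), -7)) = Mul(-1, Add(Rational(1, 9), -7)) = Mul(-1, Rational(-62, 9)) = Rational(62, 9) ≈ 6.8889)
Function('U')(H, a) = Mul(Pow(2, Rational(1, 2)), Pow(H, Rational(1, 2))) (Function('U')(H, a) = Pow(Mul(2, H), Rational(1, 2)) = Mul(Pow(2, Rational(1, 2)), Pow(H, Rational(1, 2))))
Add(Function('U')(K, -207), Mul(-1, Function('B')(38))) = Add(Mul(Pow(2, Rational(1, 2)), Pow(Rational(62, 9), Rational(1, 2))), Mul(-1, Mul(-1, 38))) = Add(Mul(Pow(2, Rational(1, 2)), Mul(Rational(1, 3), Pow(62, Rational(1, 2)))), Mul(-1, -38)) = Add(Mul(Rational(2, 3), Pow(31, Rational(1, 2))), 38) = Add(38, Mul(Rational(2, 3), Pow(31, Rational(1, 2))))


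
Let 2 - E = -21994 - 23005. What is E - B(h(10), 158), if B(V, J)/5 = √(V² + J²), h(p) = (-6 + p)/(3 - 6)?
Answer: 45001 - 10*√56173/3 ≈ 44211.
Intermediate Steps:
h(p) = 2 - p/3 (h(p) = (-6 + p)/(-3) = (-6 + p)*(-⅓) = 2 - p/3)
B(V, J) = 5*√(J² + V²) (B(V, J) = 5*√(V² + J²) = 5*√(J² + V²))
E = 45001 (E = 2 - (-21994 - 23005) = 2 - 1*(-44999) = 2 + 44999 = 45001)
E - B(h(10), 158) = 45001 - 5*√(158² + (2 - ⅓*10)²) = 45001 - 5*√(24964 + (2 - 10/3)²) = 45001 - 5*√(24964 + (-4/3)²) = 45001 - 5*√(24964 + 16/9) = 45001 - 5*√(224692/9) = 45001 - 5*2*√56173/3 = 45001 - 10*√56173/3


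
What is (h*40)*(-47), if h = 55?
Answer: -103400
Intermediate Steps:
(h*40)*(-47) = (55*40)*(-47) = 2200*(-47) = -103400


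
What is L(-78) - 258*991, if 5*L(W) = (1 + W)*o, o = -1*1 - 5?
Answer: -1277928/5 ≈ -2.5559e+5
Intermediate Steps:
o = -6 (o = -1 - 5 = -6)
L(W) = -6/5 - 6*W/5 (L(W) = ((1 + W)*(-6))/5 = (-6 - 6*W)/5 = -6/5 - 6*W/5)
L(-78) - 258*991 = (-6/5 - 6/5*(-78)) - 258*991 = (-6/5 + 468/5) - 1*255678 = 462/5 - 255678 = -1277928/5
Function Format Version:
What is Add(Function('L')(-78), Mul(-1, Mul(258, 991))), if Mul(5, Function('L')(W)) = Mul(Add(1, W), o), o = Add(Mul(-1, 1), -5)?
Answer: Rational(-1277928, 5) ≈ -2.5559e+5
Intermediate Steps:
o = -6 (o = Add(-1, -5) = -6)
Function('L')(W) = Add(Rational(-6, 5), Mul(Rational(-6, 5), W)) (Function('L')(W) = Mul(Rational(1, 5), Mul(Add(1, W), -6)) = Mul(Rational(1, 5), Add(-6, Mul(-6, W))) = Add(Rational(-6, 5), Mul(Rational(-6, 5), W)))
Add(Function('L')(-78), Mul(-1, Mul(258, 991))) = Add(Add(Rational(-6, 5), Mul(Rational(-6, 5), -78)), Mul(-1, Mul(258, 991))) = Add(Add(Rational(-6, 5), Rational(468, 5)), Mul(-1, 255678)) = Add(Rational(462, 5), -255678) = Rational(-1277928, 5)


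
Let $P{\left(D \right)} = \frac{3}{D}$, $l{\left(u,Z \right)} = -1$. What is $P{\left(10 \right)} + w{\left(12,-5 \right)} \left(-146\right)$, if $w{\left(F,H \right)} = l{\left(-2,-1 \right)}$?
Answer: $\frac{1463}{10} \approx 146.3$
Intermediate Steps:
$w{\left(F,H \right)} = -1$
$P{\left(10 \right)} + w{\left(12,-5 \right)} \left(-146\right) = \frac{3}{10} - -146 = 3 \cdot \frac{1}{10} + 146 = \frac{3}{10} + 146 = \frac{1463}{10}$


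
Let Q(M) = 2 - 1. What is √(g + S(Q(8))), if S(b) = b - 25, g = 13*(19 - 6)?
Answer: √145 ≈ 12.042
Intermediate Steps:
Q(M) = 1
g = 169 (g = 13*13 = 169)
S(b) = -25 + b
√(g + S(Q(8))) = √(169 + (-25 + 1)) = √(169 - 24) = √145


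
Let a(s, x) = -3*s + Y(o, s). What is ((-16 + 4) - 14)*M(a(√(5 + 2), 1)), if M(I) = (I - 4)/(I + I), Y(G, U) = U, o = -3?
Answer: -13 - 26*√7/7 ≈ -22.827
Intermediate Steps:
a(s, x) = -2*s (a(s, x) = -3*s + s = -2*s)
M(I) = (-4 + I)/(2*I) (M(I) = (-4 + I)/((2*I)) = (-4 + I)*(1/(2*I)) = (-4 + I)/(2*I))
((-16 + 4) - 14)*M(a(√(5 + 2), 1)) = ((-16 + 4) - 14)*((-4 - 2*√(5 + 2))/(2*((-2*√(5 + 2))))) = (-12 - 14)*((-4 - 2*√7)/(2*((-2*√7)))) = -13*(-√7/14)*(-4 - 2*√7) = -(-13)*√7*(-4 - 2*√7)/14 = 13*√7*(-4 - 2*√7)/14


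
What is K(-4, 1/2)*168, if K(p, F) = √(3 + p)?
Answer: 168*I ≈ 168.0*I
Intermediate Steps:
K(-4, 1/2)*168 = √(3 - 4)*168 = √(-1)*168 = I*168 = 168*I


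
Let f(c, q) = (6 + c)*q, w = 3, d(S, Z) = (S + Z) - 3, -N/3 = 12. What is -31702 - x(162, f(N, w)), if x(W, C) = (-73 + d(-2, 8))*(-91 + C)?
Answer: -44372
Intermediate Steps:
N = -36 (N = -3*12 = -36)
d(S, Z) = -3 + S + Z
f(c, q) = q*(6 + c)
x(W, C) = 6370 - 70*C (x(W, C) = (-73 + (-3 - 2 + 8))*(-91 + C) = (-73 + 3)*(-91 + C) = -70*(-91 + C) = 6370 - 70*C)
-31702 - x(162, f(N, w)) = -31702 - (6370 - 210*(6 - 36)) = -31702 - (6370 - 210*(-30)) = -31702 - (6370 - 70*(-90)) = -31702 - (6370 + 6300) = -31702 - 1*12670 = -31702 - 12670 = -44372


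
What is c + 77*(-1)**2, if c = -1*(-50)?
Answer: 127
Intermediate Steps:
c = 50
c + 77*(-1)**2 = 50 + 77*(-1)**2 = 50 + 77*1 = 50 + 77 = 127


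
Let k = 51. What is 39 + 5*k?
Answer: 294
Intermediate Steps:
39 + 5*k = 39 + 5*51 = 39 + 255 = 294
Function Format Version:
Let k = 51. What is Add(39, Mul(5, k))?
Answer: 294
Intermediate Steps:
Add(39, Mul(5, k)) = Add(39, Mul(5, 51)) = Add(39, 255) = 294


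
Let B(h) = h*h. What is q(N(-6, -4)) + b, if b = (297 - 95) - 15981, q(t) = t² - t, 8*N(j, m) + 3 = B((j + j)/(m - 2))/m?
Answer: -63113/4 ≈ -15778.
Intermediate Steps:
B(h) = h²
N(j, m) = -3/8 + j²/(2*m*(-2 + m)²) (N(j, m) = -3/8 + (((j + j)/(m - 2))²/m)/8 = -3/8 + (((2*j)/(-2 + m))²/m)/8 = -3/8 + ((2*j/(-2 + m))²/m)/8 = -3/8 + ((4*j²/(-2 + m)²)/m)/8 = -3/8 + (4*j²/(m*(-2 + m)²))/8 = -3/8 + j²/(2*m*(-2 + m)²))
b = -15779 (b = 202 - 15981 = -15779)
q(N(-6, -4)) + b = (-3/8 + (½)*(-6)²/(-4*(-2 - 4)²))*(-1 + (-3/8 + (½)*(-6)²/(-4*(-2 - 4)²))) - 15779 = (-3/8 + (½)*36*(-¼)/(-6)²)*(-1 + (-3/8 + (½)*36*(-¼)/(-6)²)) - 15779 = (-3/8 + (½)*36*(-¼)*(1/36))*(-1 + (-3/8 + (½)*36*(-¼)*(1/36))) - 15779 = (-3/8 - ⅛)*(-1 + (-3/8 - ⅛)) - 15779 = -(-1 - ½)/2 - 15779 = -½*(-3/2) - 15779 = ¾ - 15779 = -63113/4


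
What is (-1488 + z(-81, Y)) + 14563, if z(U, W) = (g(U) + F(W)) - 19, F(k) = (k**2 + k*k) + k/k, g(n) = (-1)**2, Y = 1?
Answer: 13060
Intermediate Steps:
g(n) = 1
F(k) = 1 + 2*k**2 (F(k) = (k**2 + k**2) + 1 = 2*k**2 + 1 = 1 + 2*k**2)
z(U, W) = -17 + 2*W**2 (z(U, W) = (1 + (1 + 2*W**2)) - 19 = (2 + 2*W**2) - 19 = -17 + 2*W**2)
(-1488 + z(-81, Y)) + 14563 = (-1488 + (-17 + 2*1**2)) + 14563 = (-1488 + (-17 + 2*1)) + 14563 = (-1488 + (-17 + 2)) + 14563 = (-1488 - 15) + 14563 = -1503 + 14563 = 13060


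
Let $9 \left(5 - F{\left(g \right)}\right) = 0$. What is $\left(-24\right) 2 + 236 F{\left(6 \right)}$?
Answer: $1132$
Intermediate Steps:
$F{\left(g \right)} = 5$ ($F{\left(g \right)} = 5 - 0 = 5 + 0 = 5$)
$\left(-24\right) 2 + 236 F{\left(6 \right)} = \left(-24\right) 2 + 236 \cdot 5 = -48 + 1180 = 1132$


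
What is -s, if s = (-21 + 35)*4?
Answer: -56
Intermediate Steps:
s = 56 (s = 14*4 = 56)
-s = -1*56 = -56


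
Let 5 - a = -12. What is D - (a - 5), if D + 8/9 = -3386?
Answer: -30590/9 ≈ -3398.9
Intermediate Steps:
a = 17 (a = 5 - 1*(-12) = 5 + 12 = 17)
D = -30482/9 (D = -8/9 - 3386 = -30482/9 ≈ -3386.9)
D - (a - 5) = -30482/9 - (17 - 5) = -30482/9 - 12 = -30590/9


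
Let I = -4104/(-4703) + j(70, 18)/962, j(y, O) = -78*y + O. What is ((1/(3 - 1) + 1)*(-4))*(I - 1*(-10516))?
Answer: -142667237694/2262143 ≈ -63067.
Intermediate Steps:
j(y, O) = O - 78*y
I = -10822839/2262143 (I = -4104/(-4703) + (18 - 78*70)/962 = -4104*(-1/4703) + (18 - 5460)*(1/962) = 4104/4703 - 5442*1/962 = 4104/4703 - 2721/481 = -10822839/2262143 ≈ -4.7843)
((1/(3 - 1) + 1)*(-4))*(I - 1*(-10516)) = ((1/(3 - 1) + 1)*(-4))*(-10822839/2262143 - 1*(-10516)) = ((1/2 + 1)*(-4))*(-10822839/2262143 + 10516) = ((½ + 1)*(-4))*(23777872949/2262143) = ((3/2)*(-4))*(23777872949/2262143) = -6*23777872949/2262143 = -142667237694/2262143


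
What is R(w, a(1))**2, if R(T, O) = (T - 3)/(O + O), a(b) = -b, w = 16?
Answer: 169/4 ≈ 42.250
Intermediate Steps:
R(T, O) = (-3 + T)/(2*O) (R(T, O) = (-3 + T)/((2*O)) = (-3 + T)*(1/(2*O)) = (-3 + T)/(2*O))
R(w, a(1))**2 = ((-3 + 16)/(2*((-1*1))))**2 = ((1/2)*13/(-1))**2 = ((1/2)*(-1)*13)**2 = (-13/2)**2 = 169/4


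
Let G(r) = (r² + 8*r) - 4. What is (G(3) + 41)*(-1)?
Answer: -70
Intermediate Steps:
G(r) = -4 + r² + 8*r
(G(3) + 41)*(-1) = ((-4 + 3² + 8*3) + 41)*(-1) = ((-4 + 9 + 24) + 41)*(-1) = (29 + 41)*(-1) = 70*(-1) = -70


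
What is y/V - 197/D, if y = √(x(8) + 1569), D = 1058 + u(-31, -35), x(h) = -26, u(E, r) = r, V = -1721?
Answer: -197/1023 - √1543/1721 ≈ -0.21540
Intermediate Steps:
D = 1023 (D = 1058 - 35 = 1023)
y = √1543 (y = √(-26 + 1569) = √1543 ≈ 39.281)
y/V - 197/D = √1543/(-1721) - 197/1023 = √1543*(-1/1721) - 197*1/1023 = -√1543/1721 - 197/1023 = -197/1023 - √1543/1721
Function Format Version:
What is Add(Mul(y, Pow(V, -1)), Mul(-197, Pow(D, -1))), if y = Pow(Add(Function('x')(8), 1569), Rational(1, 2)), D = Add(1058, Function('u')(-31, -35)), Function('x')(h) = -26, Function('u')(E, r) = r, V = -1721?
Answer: Add(Rational(-197, 1023), Mul(Rational(-1, 1721), Pow(1543, Rational(1, 2)))) ≈ -0.21540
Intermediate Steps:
D = 1023 (D = Add(1058, -35) = 1023)
y = Pow(1543, Rational(1, 2)) (y = Pow(Add(-26, 1569), Rational(1, 2)) = Pow(1543, Rational(1, 2)) ≈ 39.281)
Add(Mul(y, Pow(V, -1)), Mul(-197, Pow(D, -1))) = Add(Mul(Pow(1543, Rational(1, 2)), Pow(-1721, -1)), Mul(-197, Pow(1023, -1))) = Add(Mul(Pow(1543, Rational(1, 2)), Rational(-1, 1721)), Mul(-197, Rational(1, 1023))) = Add(Mul(Rational(-1, 1721), Pow(1543, Rational(1, 2))), Rational(-197, 1023)) = Add(Rational(-197, 1023), Mul(Rational(-1, 1721), Pow(1543, Rational(1, 2))))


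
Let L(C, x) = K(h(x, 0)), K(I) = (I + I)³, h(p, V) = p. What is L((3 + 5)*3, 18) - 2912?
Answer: 43744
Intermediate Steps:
K(I) = 8*I³ (K(I) = (2*I)³ = 8*I³)
L(C, x) = 8*x³
L((3 + 5)*3, 18) - 2912 = 8*18³ - 2912 = 8*5832 - 2912 = 46656 - 2912 = 43744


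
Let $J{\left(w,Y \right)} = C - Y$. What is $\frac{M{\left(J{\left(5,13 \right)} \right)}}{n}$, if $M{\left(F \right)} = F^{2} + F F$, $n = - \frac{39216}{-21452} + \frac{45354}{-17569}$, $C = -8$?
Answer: $- \frac{13850714409}{11831171} \approx -1170.7$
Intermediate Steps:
$J{\left(w,Y \right)} = -8 - Y$
$n = - \frac{70987026}{94222547}$ ($n = \left(-39216\right) \left(- \frac{1}{21452}\right) + 45354 \left(- \frac{1}{17569}\right) = \frac{9804}{5363} - \frac{45354}{17569} = - \frac{70987026}{94222547} \approx -0.7534$)
$M{\left(F \right)} = 2 F^{2}$ ($M{\left(F \right)} = F^{2} + F^{2} = 2 F^{2}$)
$\frac{M{\left(J{\left(5,13 \right)} \right)}}{n} = \frac{2 \left(-8 - 13\right)^{2}}{- \frac{70987026}{94222547}} = 2 \left(-8 - 13\right)^{2} \left(- \frac{94222547}{70987026}\right) = 2 \left(-21\right)^{2} \left(- \frac{94222547}{70987026}\right) = 2 \cdot 441 \left(- \frac{94222547}{70987026}\right) = 882 \left(- \frac{94222547}{70987026}\right) = - \frac{13850714409}{11831171}$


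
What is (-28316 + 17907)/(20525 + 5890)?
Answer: -10409/26415 ≈ -0.39406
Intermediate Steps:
(-28316 + 17907)/(20525 + 5890) = -10409/26415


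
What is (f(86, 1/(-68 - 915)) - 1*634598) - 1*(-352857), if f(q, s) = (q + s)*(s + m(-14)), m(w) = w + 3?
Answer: -273157412267/966289 ≈ -2.8269e+5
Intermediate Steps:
m(w) = 3 + w
f(q, s) = (-11 + s)*(q + s) (f(q, s) = (q + s)*(s + (3 - 14)) = (q + s)*(s - 11) = (q + s)*(-11 + s) = (-11 + s)*(q + s))
(f(86, 1/(-68 - 915)) - 1*634598) - 1*(-352857) = (((1/(-68 - 915))**2 - 11*86 - 11/(-68 - 915) + 86/(-68 - 915)) - 1*634598) - 1*(-352857) = (((1/(-983))**2 - 946 - 11/(-983) + 86/(-983)) - 634598) + 352857 = (((-1/983)**2 - 946 - 11*(-1/983) + 86*(-1/983)) - 634598) + 352857 = ((1/966289 - 946 + 11/983 - 86/983) - 634598) + 352857 = (-914183118/966289 - 634598) + 352857 = -614119249940/966289 + 352857 = -273157412267/966289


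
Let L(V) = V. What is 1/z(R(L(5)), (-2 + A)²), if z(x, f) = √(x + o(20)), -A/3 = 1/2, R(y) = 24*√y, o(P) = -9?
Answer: √3/(3*√(-3 + 8*√5)) ≈ 0.14963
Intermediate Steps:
A = -3/2 ≈ -1.5000
z(x, f) = √(-9 + x) (z(x, f) = √(x - 9) = √(-9 + x))
1/z(R(L(5)), (-2 + A)²) = 1/(√(-9 + 24*√5)) = (-9 + 24*√5)^(-½)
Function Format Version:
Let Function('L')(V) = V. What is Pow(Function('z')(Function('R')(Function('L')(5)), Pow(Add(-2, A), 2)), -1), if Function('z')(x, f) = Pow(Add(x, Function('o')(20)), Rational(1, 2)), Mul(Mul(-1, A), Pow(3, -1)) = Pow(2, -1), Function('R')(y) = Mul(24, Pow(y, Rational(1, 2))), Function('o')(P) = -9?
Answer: Mul(Rational(1, 3), Pow(3, Rational(1, 2)), Pow(Add(-3, Mul(8, Pow(5, Rational(1, 2)))), Rational(-1, 2))) ≈ 0.14963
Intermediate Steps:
A = Rational(-3, 2) (A = Mul(-3, Pow(2, -1)) = Mul(-3, Rational(1, 2)) = Rational(-3, 2) ≈ -1.5000)
Function('z')(x, f) = Pow(Add(-9, x), Rational(1, 2)) (Function('z')(x, f) = Pow(Add(x, -9), Rational(1, 2)) = Pow(Add(-9, x), Rational(1, 2)))
Pow(Function('z')(Function('R')(Function('L')(5)), Pow(Add(-2, A), 2)), -1) = Pow(Pow(Add(-9, Mul(24, Pow(5, Rational(1, 2)))), Rational(1, 2)), -1) = Pow(Add(-9, Mul(24, Pow(5, Rational(1, 2)))), Rational(-1, 2))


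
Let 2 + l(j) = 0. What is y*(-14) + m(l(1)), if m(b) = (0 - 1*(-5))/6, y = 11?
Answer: -919/6 ≈ -153.17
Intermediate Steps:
l(j) = -2 (l(j) = -2 + 0 = -2)
m(b) = ⅚ (m(b) = (0 + 5)*(⅙) = 5*(⅙) = ⅚)
y*(-14) + m(l(1)) = 11*(-14) + ⅚ = -154 + ⅚ = -919/6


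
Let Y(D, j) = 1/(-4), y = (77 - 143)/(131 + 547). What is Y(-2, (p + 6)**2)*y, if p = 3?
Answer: 11/452 ≈ 0.024336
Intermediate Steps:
y = -11/113 (y = -66/678 = -66*1/678 = -11/113 ≈ -0.097345)
Y(D, j) = -1/4
Y(-2, (p + 6)**2)*y = -1/4*(-11/113) = 11/452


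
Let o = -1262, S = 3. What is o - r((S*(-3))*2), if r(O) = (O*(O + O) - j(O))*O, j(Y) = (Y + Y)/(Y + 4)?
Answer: 72490/7 ≈ 10356.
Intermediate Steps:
j(Y) = 2*Y/(4 + Y) (j(Y) = (2*Y)/(4 + Y) = 2*Y/(4 + Y))
r(O) = O*(2*O² - 2*O/(4 + O)) (r(O) = (O*(O + O) - 2*O/(4 + O))*O = (O*(2*O) - 2*O/(4 + O))*O = (2*O² - 2*O/(4 + O))*O = O*(2*O² - 2*O/(4 + O)))
o - r((S*(-3))*2) = -1262 - 2*((3*(-3))*2)²*(-1 + ((3*(-3))*2)*(4 + (3*(-3))*2))/(4 + (3*(-3))*2) = -1262 - 2*(-9*2)²*(-1 + (-9*2)*(4 - 9*2))/(4 - 9*2) = -1262 - 2*(-18)²*(-1 - 18*(4 - 18))/(4 - 18) = -1262 - 2*324*(-1 - 18*(-14))/(-14) = -1262 - 2*324*(-1)*(-1 + 252)/14 = -1262 - 2*324*(-1)*251/14 = -1262 - 1*(-81324/7) = -1262 + 81324/7 = 72490/7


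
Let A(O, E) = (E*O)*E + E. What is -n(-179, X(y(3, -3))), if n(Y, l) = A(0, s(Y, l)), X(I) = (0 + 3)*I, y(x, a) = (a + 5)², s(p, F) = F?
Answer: -12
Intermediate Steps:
y(x, a) = (5 + a)²
X(I) = 3*I
A(O, E) = E + O*E² (A(O, E) = O*E² + E = E + O*E²)
n(Y, l) = l (n(Y, l) = l*(1 + l*0) = l*(1 + 0) = l*1 = l)
-n(-179, X(y(3, -3))) = -3*(5 - 3)² = -3*2² = -3*4 = -1*12 = -12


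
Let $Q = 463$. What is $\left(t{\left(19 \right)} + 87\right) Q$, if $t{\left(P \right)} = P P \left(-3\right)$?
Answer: $-461148$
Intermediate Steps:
$t{\left(P \right)} = - 3 P^{2}$ ($t{\left(P \right)} = P^{2} \left(-3\right) = - 3 P^{2}$)
$\left(t{\left(19 \right)} + 87\right) Q = \left(- 3 \cdot 19^{2} + 87\right) 463 = \left(\left(-3\right) 361 + 87\right) 463 = \left(-1083 + 87\right) 463 = \left(-996\right) 463 = -461148$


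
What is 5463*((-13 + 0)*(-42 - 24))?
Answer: 4687254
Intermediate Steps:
5463*((-13 + 0)*(-42 - 24)) = 5463*(-13*(-66)) = 5463*858 = 4687254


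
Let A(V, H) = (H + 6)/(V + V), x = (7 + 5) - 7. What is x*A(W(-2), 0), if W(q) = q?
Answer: -15/2 ≈ -7.5000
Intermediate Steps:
x = 5 (x = 12 - 7 = 5)
A(V, H) = (6 + H)/(2*V) (A(V, H) = (6 + H)/((2*V)) = (6 + H)*(1/(2*V)) = (6 + H)/(2*V))
x*A(W(-2), 0) = 5*((½)*(6 + 0)/(-2)) = 5*((½)*(-½)*6) = 5*(-3/2) = -15/2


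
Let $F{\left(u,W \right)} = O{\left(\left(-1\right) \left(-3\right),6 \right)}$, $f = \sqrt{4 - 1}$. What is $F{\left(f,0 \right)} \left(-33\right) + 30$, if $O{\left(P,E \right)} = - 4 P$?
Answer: $426$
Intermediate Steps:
$f = \sqrt{3} \approx 1.732$
$F{\left(u,W \right)} = -12$ ($F{\left(u,W \right)} = - 4 \left(\left(-1\right) \left(-3\right)\right) = \left(-4\right) 3 = -12$)
$F{\left(f,0 \right)} \left(-33\right) + 30 = \left(-12\right) \left(-33\right) + 30 = 396 + 30 = 426$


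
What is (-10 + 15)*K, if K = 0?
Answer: 0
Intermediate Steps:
(-10 + 15)*K = (-10 + 15)*0 = 5*0 = 0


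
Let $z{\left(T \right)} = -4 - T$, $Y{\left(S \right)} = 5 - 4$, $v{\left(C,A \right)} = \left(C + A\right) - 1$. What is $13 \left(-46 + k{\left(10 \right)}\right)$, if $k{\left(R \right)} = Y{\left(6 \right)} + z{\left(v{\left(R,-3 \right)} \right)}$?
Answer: $-715$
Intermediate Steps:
$v{\left(C,A \right)} = -1 + A + C$ ($v{\left(C,A \right)} = \left(A + C\right) - 1 = -1 + A + C$)
$Y{\left(S \right)} = 1$ ($Y{\left(S \right)} = 5 - 4 = 1$)
$k{\left(R \right)} = 1 - R$
$13 \left(-46 + k{\left(10 \right)}\right) = 13 \left(-46 + \left(1 - 10\right)\right) = 13 \left(-46 - 9\right) = 13 \left(-55\right) = -715$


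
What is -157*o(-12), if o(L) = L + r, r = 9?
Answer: 471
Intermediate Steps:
o(L) = 9 + L (o(L) = L + 9 = 9 + L)
-157*o(-12) = -157*(9 - 12) = -157*(-3) = 471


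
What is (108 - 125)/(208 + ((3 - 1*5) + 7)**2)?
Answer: -17/233 ≈ -0.072961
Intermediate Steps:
(108 - 125)/(208 + ((3 - 1*5) + 7)**2) = -17/(208 + ((3 - 5) + 7)**2) = -17/(208 + (-2 + 7)**2) = -17/(208 + 5**2) = -17/(208 + 25) = -17/233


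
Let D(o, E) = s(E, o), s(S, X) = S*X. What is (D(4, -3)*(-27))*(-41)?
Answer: -13284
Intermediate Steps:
D(o, E) = E*o
(D(4, -3)*(-27))*(-41) = (-3*4*(-27))*(-41) = -12*(-27)*(-41) = 324*(-41) = -13284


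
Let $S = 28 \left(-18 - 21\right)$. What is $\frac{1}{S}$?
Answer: $- \frac{1}{1092} \approx -0.00091575$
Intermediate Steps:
$S = -1092$ ($S = 28 \left(-39\right) = -1092$)
$\frac{1}{S} = \frac{1}{-1092} = - \frac{1}{1092}$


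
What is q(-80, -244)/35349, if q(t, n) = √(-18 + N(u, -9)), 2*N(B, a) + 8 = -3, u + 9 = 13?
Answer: I*√94/70698 ≈ 0.00013714*I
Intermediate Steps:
u = 4 (u = -9 + 13 = 4)
N(B, a) = -11/2 (N(B, a) = -4 + (½)*(-3) = -4 - 3/2 = -11/2)
q(t, n) = I*√94/2 (q(t, n) = √(-18 - 11/2) = √(-47/2) = I*√94/2)
q(-80, -244)/35349 = (I*√94/2)/35349 = (I*√94/2)*(1/35349) = I*√94/70698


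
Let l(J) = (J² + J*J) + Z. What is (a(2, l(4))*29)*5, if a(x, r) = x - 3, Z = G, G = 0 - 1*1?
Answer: -145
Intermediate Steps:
G = -1 (G = 0 - 1 = -1)
Z = -1
l(J) = -1 + 2*J² (l(J) = (J² + J*J) - 1 = (J² + J²) - 1 = 2*J² - 1 = -1 + 2*J²)
a(x, r) = -3 + x
(a(2, l(4))*29)*5 = ((-3 + 2)*29)*5 = -1*29*5 = -29*5 = -145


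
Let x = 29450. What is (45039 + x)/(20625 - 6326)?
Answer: 74489/14299 ≈ 5.2094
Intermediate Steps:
(45039 + x)/(20625 - 6326) = (45039 + 29450)/(20625 - 6326) = 74489/14299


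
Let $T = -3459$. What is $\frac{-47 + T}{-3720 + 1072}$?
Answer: $\frac{1753}{1324} \approx 1.324$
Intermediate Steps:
$\frac{-47 + T}{-3720 + 1072} = \frac{-47 - 3459}{-3720 + 1072} = - \frac{3506}{-2648} = \left(-3506\right) \left(- \frac{1}{2648}\right) = \frac{1753}{1324}$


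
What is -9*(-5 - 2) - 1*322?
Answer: -259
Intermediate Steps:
-9*(-5 - 2) - 1*322 = -9*(-7) - 322 = 63 - 322 = -259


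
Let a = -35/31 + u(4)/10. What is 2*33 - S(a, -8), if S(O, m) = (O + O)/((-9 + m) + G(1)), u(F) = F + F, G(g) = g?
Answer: 81789/1240 ≈ 65.959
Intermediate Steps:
u(F) = 2*F
a = -51/155 (a = -35/31 + (2*4)/10 = -35*1/31 + 8*(⅒) = -35/31 + ⅘ = -51/155 ≈ -0.32903)
S(O, m) = 2*O/(-8 + m) (S(O, m) = (O + O)/((-9 + m) + 1) = (2*O)/(-8 + m) = 2*O/(-8 + m))
2*33 - S(a, -8) = 2*33 - 2*(-51)/(155*(-8 - 8)) = 66 - 2*(-51)/(155*(-16)) = 66 - 2*(-51)*(-1)/(155*16) = 66 - 1*51/1240 = 66 - 51/1240 = 81789/1240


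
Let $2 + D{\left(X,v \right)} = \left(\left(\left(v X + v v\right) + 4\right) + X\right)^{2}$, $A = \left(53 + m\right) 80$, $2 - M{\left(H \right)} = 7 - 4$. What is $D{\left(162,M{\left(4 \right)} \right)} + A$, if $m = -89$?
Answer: $-2857$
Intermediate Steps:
$M{\left(H \right)} = -1$ ($M{\left(H \right)} = 2 - \left(7 - 4\right) = 2 - 3 = -1$)
$A = -2880$ ($A = \left(53 - 89\right) 80 = \left(-36\right) 80 = -2880$)
$D{\left(X,v \right)} = -2 + \left(4 + X + v^{2} + X v\right)^{2}$ ($D{\left(X,v \right)} = -2 + \left(\left(\left(v X + v v\right) + 4\right) + X\right)^{2} = -2 + \left(\left(\left(X v + v^{2}\right) + 4\right) + X\right)^{2} = -2 + \left(\left(\left(v^{2} + X v\right) + 4\right) + X\right)^{2} = -2 + \left(\left(4 + v^{2} + X v\right) + X\right)^{2} = -2 + \left(4 + X + v^{2} + X v\right)^{2}$)
$D{\left(162,M{\left(4 \right)} \right)} + A = \left(-2 + \left(4 + 162 + \left(-1\right)^{2} + 162 \left(-1\right)\right)^{2}\right) - 2880 = \left(-2 + \left(4 + 162 + 1 - 162\right)^{2}\right) - 2880 = \left(-2 + 5^{2}\right) - 2880 = \left(-2 + 25\right) - 2880 = 23 - 2880 = -2857$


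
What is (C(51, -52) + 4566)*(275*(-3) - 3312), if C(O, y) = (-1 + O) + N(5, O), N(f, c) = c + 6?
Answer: -19332201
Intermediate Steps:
N(f, c) = 6 + c
C(O, y) = 5 + 2*O (C(O, y) = (-1 + O) + (6 + O) = 5 + 2*O)
(C(51, -52) + 4566)*(275*(-3) - 3312) = ((5 + 2*51) + 4566)*(275*(-3) - 3312) = ((5 + 102) + 4566)*(-825 - 3312) = (107 + 4566)*(-4137) = 4673*(-4137) = -19332201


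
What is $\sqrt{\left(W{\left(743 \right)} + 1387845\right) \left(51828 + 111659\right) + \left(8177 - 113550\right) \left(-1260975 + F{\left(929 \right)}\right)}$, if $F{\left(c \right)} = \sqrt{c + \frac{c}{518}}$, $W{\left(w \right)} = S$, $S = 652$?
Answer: $\frac{\sqrt{96562811779931336 - 54583214 \sqrt{249754218}}}{518} \approx 5.9989 \cdot 10^{5}$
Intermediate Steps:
$W{\left(w \right)} = 652$
$F{\left(c \right)} = \frac{\sqrt{268842} \sqrt{c}}{518}$ ($F{\left(c \right)} = \sqrt{c + c \frac{1}{518}} = \sqrt{c + \frac{c}{518}} = \sqrt{\frac{519 c}{518}} = \frac{\sqrt{268842} \sqrt{c}}{518}$)
$\sqrt{\left(W{\left(743 \right)} + 1387845\right) \left(51828 + 111659\right) + \left(8177 - 113550\right) \left(-1260975 + F{\left(929 \right)}\right)} = \sqrt{\left(652 + 1387845\right) \left(51828 + 111659\right) + \left(8177 - 113550\right) \left(-1260975 + \frac{\sqrt{268842} \sqrt{929}}{518}\right)} = \sqrt{1388497 \cdot 163487 - 105373 \left(-1260975 + \frac{\sqrt{249754218}}{518}\right)} = \sqrt{227001209039 + \left(132872718675 - \frac{105373 \sqrt{249754218}}{518}\right)} = \sqrt{359873927714 - \frac{105373 \sqrt{249754218}}{518}}$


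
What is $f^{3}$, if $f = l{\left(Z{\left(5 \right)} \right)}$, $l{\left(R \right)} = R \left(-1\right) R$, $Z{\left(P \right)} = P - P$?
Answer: $0$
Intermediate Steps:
$Z{\left(P \right)} = 0$
$l{\left(R \right)} = - R^{2}$ ($l{\left(R \right)} = - R R = - R^{2}$)
$f = 0$ ($f = - 0^{2} = \left(-1\right) 0 = 0$)
$f^{3} = 0^{3} = 0$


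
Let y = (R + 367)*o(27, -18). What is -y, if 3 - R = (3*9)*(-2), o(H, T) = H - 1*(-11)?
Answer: -16112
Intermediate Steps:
o(H, T) = 11 + H (o(H, T) = H + 11 = 11 + H)
R = 57 (R = 3 - 3*9*(-2) = 3 - 27*(-2) = 3 - 1*(-54) = 3 + 54 = 57)
y = 16112 (y = (57 + 367)*(11 + 27) = 424*38 = 16112)
-y = -1*16112 = -16112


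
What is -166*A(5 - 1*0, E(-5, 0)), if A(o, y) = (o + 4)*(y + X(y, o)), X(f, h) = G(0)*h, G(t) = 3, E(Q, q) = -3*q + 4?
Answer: -28386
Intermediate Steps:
E(Q, q) = 4 - 3*q
X(f, h) = 3*h
A(o, y) = (4 + o)*(y + 3*o) (A(o, y) = (o + 4)*(y + 3*o) = (4 + o)*(y + 3*o))
-166*A(5 - 1*0, E(-5, 0)) = -166*(3*(5 - 1*0)² + 4*(4 - 3*0) + 12*(5 - 1*0) + (5 - 1*0)*(4 - 3*0)) = -166*(3*(5 + 0)² + 4*(4 + 0) + 12*(5 + 0) + (5 + 0)*(4 + 0)) = -166*(3*5² + 4*4 + 12*5 + 5*4) = -166*(3*25 + 16 + 60 + 20) = -166*(75 + 16 + 60 + 20) = -166*171 = -28386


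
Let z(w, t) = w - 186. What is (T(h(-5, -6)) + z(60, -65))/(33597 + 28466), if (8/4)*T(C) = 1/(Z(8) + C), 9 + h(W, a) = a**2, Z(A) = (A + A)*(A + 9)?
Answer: -75347/37113674 ≈ -0.0020302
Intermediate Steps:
Z(A) = 2*A*(9 + A) (Z(A) = (2*A)*(9 + A) = 2*A*(9 + A))
z(w, t) = -186 + w
h(W, a) = -9 + a**2
T(C) = 1/(2*(272 + C)) (T(C) = 1/(2*(2*8*(9 + 8) + C)) = 1/(2*(2*8*17 + C)) = 1/(2*(272 + C)))
(T(h(-5, -6)) + z(60, -65))/(33597 + 28466) = (1/(2*(272 + (-9 + (-6)**2))) + (-186 + 60))/(33597 + 28466) = (1/(2*(272 + (-9 + 36))) - 126)/62063 = (1/(2*(272 + 27)) - 126)*(1/62063) = ((1/2)/299 - 126)*(1/62063) = ((1/2)*(1/299) - 126)*(1/62063) = (1/598 - 126)*(1/62063) = -75347/598*1/62063 = -75347/37113674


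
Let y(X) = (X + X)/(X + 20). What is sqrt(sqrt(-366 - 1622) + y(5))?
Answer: sqrt(10 + 50*I*sqrt(497))/5 ≈ 4.7428 + 4.7005*I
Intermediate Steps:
y(X) = 2*X/(20 + X) (y(X) = (2*X)/(20 + X) = 2*X/(20 + X))
sqrt(sqrt(-366 - 1622) + y(5)) = sqrt(sqrt(-366 - 1622) + 2*5/(20 + 5)) = sqrt(sqrt(-1988) + 2*5/25) = sqrt(2*I*sqrt(497) + 2*5*(1/25)) = sqrt(2*I*sqrt(497) + 2/5) = sqrt(2/5 + 2*I*sqrt(497))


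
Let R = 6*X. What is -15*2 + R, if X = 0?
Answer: -30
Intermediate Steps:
R = 0 (R = 6*0 = 0)
-15*2 + R = -15*2 + 0 = -30 + 0 = -30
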